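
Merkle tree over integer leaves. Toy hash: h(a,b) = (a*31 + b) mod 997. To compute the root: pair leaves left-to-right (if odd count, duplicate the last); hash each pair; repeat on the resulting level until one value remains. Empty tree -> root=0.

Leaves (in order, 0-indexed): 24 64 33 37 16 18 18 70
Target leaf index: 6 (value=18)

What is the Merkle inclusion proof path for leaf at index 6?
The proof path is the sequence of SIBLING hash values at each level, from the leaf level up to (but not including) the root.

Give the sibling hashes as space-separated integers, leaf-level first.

L0 (leaves): [24, 64, 33, 37, 16, 18, 18, 70], target index=6
L1: h(24,64)=(24*31+64)%997=808 [pair 0] h(33,37)=(33*31+37)%997=63 [pair 1] h(16,18)=(16*31+18)%997=514 [pair 2] h(18,70)=(18*31+70)%997=628 [pair 3] -> [808, 63, 514, 628]
  Sibling for proof at L0: 70
L2: h(808,63)=(808*31+63)%997=186 [pair 0] h(514,628)=(514*31+628)%997=610 [pair 1] -> [186, 610]
  Sibling for proof at L1: 514
L3: h(186,610)=(186*31+610)%997=394 [pair 0] -> [394]
  Sibling for proof at L2: 186
Root: 394
Proof path (sibling hashes from leaf to root): [70, 514, 186]

Answer: 70 514 186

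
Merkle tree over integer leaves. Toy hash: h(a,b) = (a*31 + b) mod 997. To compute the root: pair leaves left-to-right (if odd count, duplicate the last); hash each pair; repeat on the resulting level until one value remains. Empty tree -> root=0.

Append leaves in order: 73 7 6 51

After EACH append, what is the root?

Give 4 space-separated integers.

Answer: 73 276 772 817

Derivation:
After append 73 (leaves=[73]):
  L0: [73]
  root=73
After append 7 (leaves=[73, 7]):
  L0: [73, 7]
  L1: h(73,7)=(73*31+7)%997=276 -> [276]
  root=276
After append 6 (leaves=[73, 7, 6]):
  L0: [73, 7, 6]
  L1: h(73,7)=(73*31+7)%997=276 h(6,6)=(6*31+6)%997=192 -> [276, 192]
  L2: h(276,192)=(276*31+192)%997=772 -> [772]
  root=772
After append 51 (leaves=[73, 7, 6, 51]):
  L0: [73, 7, 6, 51]
  L1: h(73,7)=(73*31+7)%997=276 h(6,51)=(6*31+51)%997=237 -> [276, 237]
  L2: h(276,237)=(276*31+237)%997=817 -> [817]
  root=817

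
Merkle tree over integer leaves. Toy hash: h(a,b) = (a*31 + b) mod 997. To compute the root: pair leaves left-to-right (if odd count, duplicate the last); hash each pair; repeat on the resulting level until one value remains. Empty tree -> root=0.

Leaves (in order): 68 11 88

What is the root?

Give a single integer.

L0: [68, 11, 88]
L1: h(68,11)=(68*31+11)%997=125 h(88,88)=(88*31+88)%997=822 -> [125, 822]
L2: h(125,822)=(125*31+822)%997=709 -> [709]

Answer: 709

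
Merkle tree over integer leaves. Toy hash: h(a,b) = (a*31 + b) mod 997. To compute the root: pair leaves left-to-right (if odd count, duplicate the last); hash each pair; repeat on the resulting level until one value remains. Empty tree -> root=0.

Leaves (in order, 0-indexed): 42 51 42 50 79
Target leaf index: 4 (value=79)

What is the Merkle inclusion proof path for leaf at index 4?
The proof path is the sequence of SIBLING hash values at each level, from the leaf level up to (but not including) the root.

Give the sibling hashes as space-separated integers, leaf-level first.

Answer: 79 534 424

Derivation:
L0 (leaves): [42, 51, 42, 50, 79], target index=4
L1: h(42,51)=(42*31+51)%997=356 [pair 0] h(42,50)=(42*31+50)%997=355 [pair 1] h(79,79)=(79*31+79)%997=534 [pair 2] -> [356, 355, 534]
  Sibling for proof at L0: 79
L2: h(356,355)=(356*31+355)%997=424 [pair 0] h(534,534)=(534*31+534)%997=139 [pair 1] -> [424, 139]
  Sibling for proof at L1: 534
L3: h(424,139)=(424*31+139)%997=322 [pair 0] -> [322]
  Sibling for proof at L2: 424
Root: 322
Proof path (sibling hashes from leaf to root): [79, 534, 424]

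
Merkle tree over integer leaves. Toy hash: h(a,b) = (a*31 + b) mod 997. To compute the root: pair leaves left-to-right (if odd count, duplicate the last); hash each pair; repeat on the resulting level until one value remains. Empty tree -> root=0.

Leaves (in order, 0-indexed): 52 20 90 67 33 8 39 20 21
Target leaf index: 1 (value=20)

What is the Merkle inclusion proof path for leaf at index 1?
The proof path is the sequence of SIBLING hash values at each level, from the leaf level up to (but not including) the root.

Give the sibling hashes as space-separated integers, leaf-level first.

Answer: 52 863 289 198

Derivation:
L0 (leaves): [52, 20, 90, 67, 33, 8, 39, 20, 21], target index=1
L1: h(52,20)=(52*31+20)%997=635 [pair 0] h(90,67)=(90*31+67)%997=863 [pair 1] h(33,8)=(33*31+8)%997=34 [pair 2] h(39,20)=(39*31+20)%997=232 [pair 3] h(21,21)=(21*31+21)%997=672 [pair 4] -> [635, 863, 34, 232, 672]
  Sibling for proof at L0: 52
L2: h(635,863)=(635*31+863)%997=608 [pair 0] h(34,232)=(34*31+232)%997=289 [pair 1] h(672,672)=(672*31+672)%997=567 [pair 2] -> [608, 289, 567]
  Sibling for proof at L1: 863
L3: h(608,289)=(608*31+289)%997=194 [pair 0] h(567,567)=(567*31+567)%997=198 [pair 1] -> [194, 198]
  Sibling for proof at L2: 289
L4: h(194,198)=(194*31+198)%997=230 [pair 0] -> [230]
  Sibling for proof at L3: 198
Root: 230
Proof path (sibling hashes from leaf to root): [52, 863, 289, 198]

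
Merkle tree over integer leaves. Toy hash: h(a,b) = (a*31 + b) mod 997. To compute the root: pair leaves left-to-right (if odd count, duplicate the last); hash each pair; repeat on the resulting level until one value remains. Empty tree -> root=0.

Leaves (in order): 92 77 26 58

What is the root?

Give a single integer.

Answer: 936

Derivation:
L0: [92, 77, 26, 58]
L1: h(92,77)=(92*31+77)%997=935 h(26,58)=(26*31+58)%997=864 -> [935, 864]
L2: h(935,864)=(935*31+864)%997=936 -> [936]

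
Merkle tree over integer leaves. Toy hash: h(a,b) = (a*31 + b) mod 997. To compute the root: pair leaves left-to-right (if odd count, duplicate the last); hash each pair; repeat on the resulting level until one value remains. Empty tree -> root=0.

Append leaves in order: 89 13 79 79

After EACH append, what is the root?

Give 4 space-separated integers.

After append 89 (leaves=[89]):
  L0: [89]
  root=89
After append 13 (leaves=[89, 13]):
  L0: [89, 13]
  L1: h(89,13)=(89*31+13)%997=778 -> [778]
  root=778
After append 79 (leaves=[89, 13, 79]):
  L0: [89, 13, 79]
  L1: h(89,13)=(89*31+13)%997=778 h(79,79)=(79*31+79)%997=534 -> [778, 534]
  L2: h(778,534)=(778*31+534)%997=724 -> [724]
  root=724
After append 79 (leaves=[89, 13, 79, 79]):
  L0: [89, 13, 79, 79]
  L1: h(89,13)=(89*31+13)%997=778 h(79,79)=(79*31+79)%997=534 -> [778, 534]
  L2: h(778,534)=(778*31+534)%997=724 -> [724]
  root=724

Answer: 89 778 724 724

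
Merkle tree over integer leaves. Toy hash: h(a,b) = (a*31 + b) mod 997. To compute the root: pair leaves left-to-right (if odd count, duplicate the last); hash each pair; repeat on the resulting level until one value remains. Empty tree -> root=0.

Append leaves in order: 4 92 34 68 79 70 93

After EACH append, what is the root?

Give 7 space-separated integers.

After append 4 (leaves=[4]):
  L0: [4]
  root=4
After append 92 (leaves=[4, 92]):
  L0: [4, 92]
  L1: h(4,92)=(4*31+92)%997=216 -> [216]
  root=216
After append 34 (leaves=[4, 92, 34]):
  L0: [4, 92, 34]
  L1: h(4,92)=(4*31+92)%997=216 h(34,34)=(34*31+34)%997=91 -> [216, 91]
  L2: h(216,91)=(216*31+91)%997=805 -> [805]
  root=805
After append 68 (leaves=[4, 92, 34, 68]):
  L0: [4, 92, 34, 68]
  L1: h(4,92)=(4*31+92)%997=216 h(34,68)=(34*31+68)%997=125 -> [216, 125]
  L2: h(216,125)=(216*31+125)%997=839 -> [839]
  root=839
After append 79 (leaves=[4, 92, 34, 68, 79]):
  L0: [4, 92, 34, 68, 79]
  L1: h(4,92)=(4*31+92)%997=216 h(34,68)=(34*31+68)%997=125 h(79,79)=(79*31+79)%997=534 -> [216, 125, 534]
  L2: h(216,125)=(216*31+125)%997=839 h(534,534)=(534*31+534)%997=139 -> [839, 139]
  L3: h(839,139)=(839*31+139)%997=226 -> [226]
  root=226
After append 70 (leaves=[4, 92, 34, 68, 79, 70]):
  L0: [4, 92, 34, 68, 79, 70]
  L1: h(4,92)=(4*31+92)%997=216 h(34,68)=(34*31+68)%997=125 h(79,70)=(79*31+70)%997=525 -> [216, 125, 525]
  L2: h(216,125)=(216*31+125)%997=839 h(525,525)=(525*31+525)%997=848 -> [839, 848]
  L3: h(839,848)=(839*31+848)%997=935 -> [935]
  root=935
After append 93 (leaves=[4, 92, 34, 68, 79, 70, 93]):
  L0: [4, 92, 34, 68, 79, 70, 93]
  L1: h(4,92)=(4*31+92)%997=216 h(34,68)=(34*31+68)%997=125 h(79,70)=(79*31+70)%997=525 h(93,93)=(93*31+93)%997=982 -> [216, 125, 525, 982]
  L2: h(216,125)=(216*31+125)%997=839 h(525,982)=(525*31+982)%997=308 -> [839, 308]
  L3: h(839,308)=(839*31+308)%997=395 -> [395]
  root=395

Answer: 4 216 805 839 226 935 395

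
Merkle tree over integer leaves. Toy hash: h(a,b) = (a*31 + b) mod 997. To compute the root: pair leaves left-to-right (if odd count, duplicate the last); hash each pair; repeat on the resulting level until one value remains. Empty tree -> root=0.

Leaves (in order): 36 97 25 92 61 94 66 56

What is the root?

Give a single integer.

L0: [36, 97, 25, 92, 61, 94, 66, 56]
L1: h(36,97)=(36*31+97)%997=216 h(25,92)=(25*31+92)%997=867 h(61,94)=(61*31+94)%997=988 h(66,56)=(66*31+56)%997=108 -> [216, 867, 988, 108]
L2: h(216,867)=(216*31+867)%997=584 h(988,108)=(988*31+108)%997=826 -> [584, 826]
L3: h(584,826)=(584*31+826)%997=984 -> [984]

Answer: 984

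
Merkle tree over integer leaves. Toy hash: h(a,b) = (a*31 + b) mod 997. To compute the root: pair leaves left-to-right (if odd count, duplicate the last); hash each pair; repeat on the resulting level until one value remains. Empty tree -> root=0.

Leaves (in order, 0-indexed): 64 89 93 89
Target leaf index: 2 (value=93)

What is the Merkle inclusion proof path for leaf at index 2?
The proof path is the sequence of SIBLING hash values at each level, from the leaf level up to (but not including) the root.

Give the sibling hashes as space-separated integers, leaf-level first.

L0 (leaves): [64, 89, 93, 89], target index=2
L1: h(64,89)=(64*31+89)%997=79 [pair 0] h(93,89)=(93*31+89)%997=978 [pair 1] -> [79, 978]
  Sibling for proof at L0: 89
L2: h(79,978)=(79*31+978)%997=436 [pair 0] -> [436]
  Sibling for proof at L1: 79
Root: 436
Proof path (sibling hashes from leaf to root): [89, 79]

Answer: 89 79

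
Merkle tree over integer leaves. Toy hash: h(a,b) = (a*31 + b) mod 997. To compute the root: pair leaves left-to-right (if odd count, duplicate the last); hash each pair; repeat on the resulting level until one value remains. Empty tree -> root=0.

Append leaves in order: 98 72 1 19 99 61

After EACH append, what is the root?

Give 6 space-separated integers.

Answer: 98 119 730 748 936 717

Derivation:
After append 98 (leaves=[98]):
  L0: [98]
  root=98
After append 72 (leaves=[98, 72]):
  L0: [98, 72]
  L1: h(98,72)=(98*31+72)%997=119 -> [119]
  root=119
After append 1 (leaves=[98, 72, 1]):
  L0: [98, 72, 1]
  L1: h(98,72)=(98*31+72)%997=119 h(1,1)=(1*31+1)%997=32 -> [119, 32]
  L2: h(119,32)=(119*31+32)%997=730 -> [730]
  root=730
After append 19 (leaves=[98, 72, 1, 19]):
  L0: [98, 72, 1, 19]
  L1: h(98,72)=(98*31+72)%997=119 h(1,19)=(1*31+19)%997=50 -> [119, 50]
  L2: h(119,50)=(119*31+50)%997=748 -> [748]
  root=748
After append 99 (leaves=[98, 72, 1, 19, 99]):
  L0: [98, 72, 1, 19, 99]
  L1: h(98,72)=(98*31+72)%997=119 h(1,19)=(1*31+19)%997=50 h(99,99)=(99*31+99)%997=177 -> [119, 50, 177]
  L2: h(119,50)=(119*31+50)%997=748 h(177,177)=(177*31+177)%997=679 -> [748, 679]
  L3: h(748,679)=(748*31+679)%997=936 -> [936]
  root=936
After append 61 (leaves=[98, 72, 1, 19, 99, 61]):
  L0: [98, 72, 1, 19, 99, 61]
  L1: h(98,72)=(98*31+72)%997=119 h(1,19)=(1*31+19)%997=50 h(99,61)=(99*31+61)%997=139 -> [119, 50, 139]
  L2: h(119,50)=(119*31+50)%997=748 h(139,139)=(139*31+139)%997=460 -> [748, 460]
  L3: h(748,460)=(748*31+460)%997=717 -> [717]
  root=717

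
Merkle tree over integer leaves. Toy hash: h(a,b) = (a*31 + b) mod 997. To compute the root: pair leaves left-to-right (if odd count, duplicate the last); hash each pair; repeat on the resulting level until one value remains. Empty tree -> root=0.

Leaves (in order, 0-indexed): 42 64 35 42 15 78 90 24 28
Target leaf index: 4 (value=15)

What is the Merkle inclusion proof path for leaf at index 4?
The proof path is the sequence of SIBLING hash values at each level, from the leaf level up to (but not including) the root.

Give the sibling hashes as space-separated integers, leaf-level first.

L0 (leaves): [42, 64, 35, 42, 15, 78, 90, 24, 28], target index=4
L1: h(42,64)=(42*31+64)%997=369 [pair 0] h(35,42)=(35*31+42)%997=130 [pair 1] h(15,78)=(15*31+78)%997=543 [pair 2] h(90,24)=(90*31+24)%997=820 [pair 3] h(28,28)=(28*31+28)%997=896 [pair 4] -> [369, 130, 543, 820, 896]
  Sibling for proof at L0: 78
L2: h(369,130)=(369*31+130)%997=602 [pair 0] h(543,820)=(543*31+820)%997=704 [pair 1] h(896,896)=(896*31+896)%997=756 [pair 2] -> [602, 704, 756]
  Sibling for proof at L1: 820
L3: h(602,704)=(602*31+704)%997=423 [pair 0] h(756,756)=(756*31+756)%997=264 [pair 1] -> [423, 264]
  Sibling for proof at L2: 602
L4: h(423,264)=(423*31+264)%997=416 [pair 0] -> [416]
  Sibling for proof at L3: 264
Root: 416
Proof path (sibling hashes from leaf to root): [78, 820, 602, 264]

Answer: 78 820 602 264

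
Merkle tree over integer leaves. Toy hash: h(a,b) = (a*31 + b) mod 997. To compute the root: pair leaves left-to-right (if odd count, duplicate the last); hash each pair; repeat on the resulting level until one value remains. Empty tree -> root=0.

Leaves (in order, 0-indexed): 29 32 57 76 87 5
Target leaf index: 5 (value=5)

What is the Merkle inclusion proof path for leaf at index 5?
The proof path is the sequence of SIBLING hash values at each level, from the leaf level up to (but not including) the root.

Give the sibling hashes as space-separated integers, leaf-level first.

Answer: 87 708 794

Derivation:
L0 (leaves): [29, 32, 57, 76, 87, 5], target index=5
L1: h(29,32)=(29*31+32)%997=931 [pair 0] h(57,76)=(57*31+76)%997=846 [pair 1] h(87,5)=(87*31+5)%997=708 [pair 2] -> [931, 846, 708]
  Sibling for proof at L0: 87
L2: h(931,846)=(931*31+846)%997=794 [pair 0] h(708,708)=(708*31+708)%997=722 [pair 1] -> [794, 722]
  Sibling for proof at L1: 708
L3: h(794,722)=(794*31+722)%997=411 [pair 0] -> [411]
  Sibling for proof at L2: 794
Root: 411
Proof path (sibling hashes from leaf to root): [87, 708, 794]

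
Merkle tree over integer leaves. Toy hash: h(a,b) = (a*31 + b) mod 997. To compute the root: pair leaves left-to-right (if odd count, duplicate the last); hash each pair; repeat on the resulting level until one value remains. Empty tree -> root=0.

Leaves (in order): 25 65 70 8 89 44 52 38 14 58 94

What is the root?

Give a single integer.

L0: [25, 65, 70, 8, 89, 44, 52, 38, 14, 58, 94]
L1: h(25,65)=(25*31+65)%997=840 h(70,8)=(70*31+8)%997=184 h(89,44)=(89*31+44)%997=809 h(52,38)=(52*31+38)%997=653 h(14,58)=(14*31+58)%997=492 h(94,94)=(94*31+94)%997=17 -> [840, 184, 809, 653, 492, 17]
L2: h(840,184)=(840*31+184)%997=302 h(809,653)=(809*31+653)%997=807 h(492,17)=(492*31+17)%997=314 -> [302, 807, 314]
L3: h(302,807)=(302*31+807)%997=199 h(314,314)=(314*31+314)%997=78 -> [199, 78]
L4: h(199,78)=(199*31+78)%997=265 -> [265]

Answer: 265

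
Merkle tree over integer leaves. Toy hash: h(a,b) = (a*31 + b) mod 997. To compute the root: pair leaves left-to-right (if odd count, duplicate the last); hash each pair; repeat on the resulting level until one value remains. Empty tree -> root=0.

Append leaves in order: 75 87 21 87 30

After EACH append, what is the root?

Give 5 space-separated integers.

After append 75 (leaves=[75]):
  L0: [75]
  root=75
After append 87 (leaves=[75, 87]):
  L0: [75, 87]
  L1: h(75,87)=(75*31+87)%997=418 -> [418]
  root=418
After append 21 (leaves=[75, 87, 21]):
  L0: [75, 87, 21]
  L1: h(75,87)=(75*31+87)%997=418 h(21,21)=(21*31+21)%997=672 -> [418, 672]
  L2: h(418,672)=(418*31+672)%997=669 -> [669]
  root=669
After append 87 (leaves=[75, 87, 21, 87]):
  L0: [75, 87, 21, 87]
  L1: h(75,87)=(75*31+87)%997=418 h(21,87)=(21*31+87)%997=738 -> [418, 738]
  L2: h(418,738)=(418*31+738)%997=735 -> [735]
  root=735
After append 30 (leaves=[75, 87, 21, 87, 30]):
  L0: [75, 87, 21, 87, 30]
  L1: h(75,87)=(75*31+87)%997=418 h(21,87)=(21*31+87)%997=738 h(30,30)=(30*31+30)%997=960 -> [418, 738, 960]
  L2: h(418,738)=(418*31+738)%997=735 h(960,960)=(960*31+960)%997=810 -> [735, 810]
  L3: h(735,810)=(735*31+810)%997=664 -> [664]
  root=664

Answer: 75 418 669 735 664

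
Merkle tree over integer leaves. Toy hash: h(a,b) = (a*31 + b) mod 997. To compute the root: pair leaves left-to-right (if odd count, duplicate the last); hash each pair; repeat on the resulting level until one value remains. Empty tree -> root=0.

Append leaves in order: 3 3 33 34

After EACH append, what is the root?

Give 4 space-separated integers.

Answer: 3 96 44 45

Derivation:
After append 3 (leaves=[3]):
  L0: [3]
  root=3
After append 3 (leaves=[3, 3]):
  L0: [3, 3]
  L1: h(3,3)=(3*31+3)%997=96 -> [96]
  root=96
After append 33 (leaves=[3, 3, 33]):
  L0: [3, 3, 33]
  L1: h(3,3)=(3*31+3)%997=96 h(33,33)=(33*31+33)%997=59 -> [96, 59]
  L2: h(96,59)=(96*31+59)%997=44 -> [44]
  root=44
After append 34 (leaves=[3, 3, 33, 34]):
  L0: [3, 3, 33, 34]
  L1: h(3,3)=(3*31+3)%997=96 h(33,34)=(33*31+34)%997=60 -> [96, 60]
  L2: h(96,60)=(96*31+60)%997=45 -> [45]
  root=45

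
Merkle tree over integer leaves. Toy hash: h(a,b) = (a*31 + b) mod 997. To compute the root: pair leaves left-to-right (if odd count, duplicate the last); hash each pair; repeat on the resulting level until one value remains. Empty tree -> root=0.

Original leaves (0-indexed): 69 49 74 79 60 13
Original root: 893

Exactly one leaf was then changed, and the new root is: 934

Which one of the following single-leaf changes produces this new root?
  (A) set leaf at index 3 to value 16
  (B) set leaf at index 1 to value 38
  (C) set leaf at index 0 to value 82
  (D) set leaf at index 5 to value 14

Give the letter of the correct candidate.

Answer: A

Derivation:
Original leaves: [69, 49, 74, 79, 60, 13]
Target new root: 934
Try each candidate change and compute the resulting root:
Candidate A: set leaf[3] = 16 -> leaves = [69, 49, 74, 16, 60, 13]
  L0: [69, 49, 74, 16, 60, 13]
  L1: h(69,49)=(69*31+49)%997=194 h(74,16)=(74*31+16)%997=316 h(60,13)=(60*31+13)%997=876 -> [194, 316, 876]
  L2: h(194,316)=(194*31+316)%997=348 h(876,876)=(876*31+876)%997=116 -> [348, 116]
  L3: h(348,116)=(348*31+116)%997=934 -> [934]
  root = 934 == target 934  ** MATCH **
Candidate B: set leaf[1] = 38 -> leaves = [69, 38, 74, 79, 60, 13]
  L0: [69, 38, 74, 79, 60, 13]
  L1: h(69,38)=(69*31+38)%997=183 h(74,79)=(74*31+79)%997=379 h(60,13)=(60*31+13)%997=876 -> [183, 379, 876]
  L2: h(183,379)=(183*31+379)%997=70 h(876,876)=(876*31+876)%997=116 -> [70, 116]
  L3: h(70,116)=(70*31+116)%997=292 -> [292]
  root = 292 != target 934
Candidate C: set leaf[0] = 82 -> leaves = [82, 49, 74, 79, 60, 13]
  L0: [82, 49, 74, 79, 60, 13]
  L1: h(82,49)=(82*31+49)%997=597 h(74,79)=(74*31+79)%997=379 h(60,13)=(60*31+13)%997=876 -> [597, 379, 876]
  L2: h(597,379)=(597*31+379)%997=940 h(876,876)=(876*31+876)%997=116 -> [940, 116]
  L3: h(940,116)=(940*31+116)%997=343 -> [343]
  root = 343 != target 934
Candidate D: set leaf[5] = 14 -> leaves = [69, 49, 74, 79, 60, 14]
  L0: [69, 49, 74, 79, 60, 14]
  L1: h(69,49)=(69*31+49)%997=194 h(74,79)=(74*31+79)%997=379 h(60,14)=(60*31+14)%997=877 -> [194, 379, 877]
  L2: h(194,379)=(194*31+379)%997=411 h(877,877)=(877*31+877)%997=148 -> [411, 148]
  L3: h(411,148)=(411*31+148)%997=925 -> [925]
  root = 925 != target 934
Candidate A produces the target root.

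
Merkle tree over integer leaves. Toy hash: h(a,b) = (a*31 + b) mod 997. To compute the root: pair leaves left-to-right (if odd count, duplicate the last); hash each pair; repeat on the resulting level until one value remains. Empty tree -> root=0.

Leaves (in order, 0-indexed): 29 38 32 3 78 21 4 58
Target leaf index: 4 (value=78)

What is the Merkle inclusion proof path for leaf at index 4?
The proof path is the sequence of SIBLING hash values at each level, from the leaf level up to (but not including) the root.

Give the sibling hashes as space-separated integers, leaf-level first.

Answer: 21 182 132

Derivation:
L0 (leaves): [29, 38, 32, 3, 78, 21, 4, 58], target index=4
L1: h(29,38)=(29*31+38)%997=937 [pair 0] h(32,3)=(32*31+3)%997=995 [pair 1] h(78,21)=(78*31+21)%997=445 [pair 2] h(4,58)=(4*31+58)%997=182 [pair 3] -> [937, 995, 445, 182]
  Sibling for proof at L0: 21
L2: h(937,995)=(937*31+995)%997=132 [pair 0] h(445,182)=(445*31+182)%997=19 [pair 1] -> [132, 19]
  Sibling for proof at L1: 182
L3: h(132,19)=(132*31+19)%997=123 [pair 0] -> [123]
  Sibling for proof at L2: 132
Root: 123
Proof path (sibling hashes from leaf to root): [21, 182, 132]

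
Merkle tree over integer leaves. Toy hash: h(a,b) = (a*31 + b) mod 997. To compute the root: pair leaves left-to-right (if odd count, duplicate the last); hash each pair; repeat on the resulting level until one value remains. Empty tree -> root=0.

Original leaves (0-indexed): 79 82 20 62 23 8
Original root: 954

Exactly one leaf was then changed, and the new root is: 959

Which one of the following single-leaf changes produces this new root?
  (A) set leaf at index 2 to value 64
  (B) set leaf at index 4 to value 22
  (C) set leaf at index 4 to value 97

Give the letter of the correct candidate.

Answer: B

Derivation:
Original leaves: [79, 82, 20, 62, 23, 8]
Target new root: 959
Try each candidate change and compute the resulting root:
Candidate A: set leaf[2] = 64 -> leaves = [79, 82, 64, 62, 23, 8]
  L0: [79, 82, 64, 62, 23, 8]
  L1: h(79,82)=(79*31+82)%997=537 h(64,62)=(64*31+62)%997=52 h(23,8)=(23*31+8)%997=721 -> [537, 52, 721]
  L2: h(537,52)=(537*31+52)%997=747 h(721,721)=(721*31+721)%997=141 -> [747, 141]
  L3: h(747,141)=(747*31+141)%997=367 -> [367]
  root = 367 != target 959
Candidate B: set leaf[4] = 22 -> leaves = [79, 82, 20, 62, 22, 8]
  L0: [79, 82, 20, 62, 22, 8]
  L1: h(79,82)=(79*31+82)%997=537 h(20,62)=(20*31+62)%997=682 h(22,8)=(22*31+8)%997=690 -> [537, 682, 690]
  L2: h(537,682)=(537*31+682)%997=380 h(690,690)=(690*31+690)%997=146 -> [380, 146]
  L3: h(380,146)=(380*31+146)%997=959 -> [959]
  root = 959 == target 959  ** MATCH **
Candidate C: set leaf[4] = 97 -> leaves = [79, 82, 20, 62, 97, 8]
  L0: [79, 82, 20, 62, 97, 8]
  L1: h(79,82)=(79*31+82)%997=537 h(20,62)=(20*31+62)%997=682 h(97,8)=(97*31+8)%997=24 -> [537, 682, 24]
  L2: h(537,682)=(537*31+682)%997=380 h(24,24)=(24*31+24)%997=768 -> [380, 768]
  L3: h(380,768)=(380*31+768)%997=584 -> [584]
  root = 584 != target 959
Candidate B produces the target root.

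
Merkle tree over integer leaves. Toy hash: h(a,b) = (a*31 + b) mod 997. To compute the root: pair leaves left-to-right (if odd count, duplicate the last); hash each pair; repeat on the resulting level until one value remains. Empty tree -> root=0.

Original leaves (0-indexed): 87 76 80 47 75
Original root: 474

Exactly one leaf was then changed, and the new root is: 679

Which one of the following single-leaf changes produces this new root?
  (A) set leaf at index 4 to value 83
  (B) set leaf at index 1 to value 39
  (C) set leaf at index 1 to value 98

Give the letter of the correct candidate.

Original leaves: [87, 76, 80, 47, 75]
Target new root: 679
Try each candidate change and compute the resulting root:
Candidate A: set leaf[4] = 83 -> leaves = [87, 76, 80, 47, 83]
  L0: [87, 76, 80, 47, 83]
  L1: h(87,76)=(87*31+76)%997=779 h(80,47)=(80*31+47)%997=533 h(83,83)=(83*31+83)%997=662 -> [779, 533, 662]
  L2: h(779,533)=(779*31+533)%997=754 h(662,662)=(662*31+662)%997=247 -> [754, 247]
  L3: h(754,247)=(754*31+247)%997=690 -> [690]
  root = 690 != target 679
Candidate B: set leaf[1] = 39 -> leaves = [87, 39, 80, 47, 75]
  L0: [87, 39, 80, 47, 75]
  L1: h(87,39)=(87*31+39)%997=742 h(80,47)=(80*31+47)%997=533 h(75,75)=(75*31+75)%997=406 -> [742, 533, 406]
  L2: h(742,533)=(742*31+533)%997=604 h(406,406)=(406*31+406)%997=31 -> [604, 31]
  L3: h(604,31)=(604*31+31)%997=809 -> [809]
  root = 809 != target 679
Candidate C: set leaf[1] = 98 -> leaves = [87, 98, 80, 47, 75]
  L0: [87, 98, 80, 47, 75]
  L1: h(87,98)=(87*31+98)%997=801 h(80,47)=(80*31+47)%997=533 h(75,75)=(75*31+75)%997=406 -> [801, 533, 406]
  L2: h(801,533)=(801*31+533)%997=439 h(406,406)=(406*31+406)%997=31 -> [439, 31]
  L3: h(439,31)=(439*31+31)%997=679 -> [679]
  root = 679 == target 679  ** MATCH **
Candidate C produces the target root.

Answer: C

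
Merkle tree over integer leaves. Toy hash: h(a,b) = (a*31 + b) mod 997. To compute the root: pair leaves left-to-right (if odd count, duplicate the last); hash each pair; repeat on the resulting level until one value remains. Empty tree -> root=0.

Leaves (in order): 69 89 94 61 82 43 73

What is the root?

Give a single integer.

Answer: 770

Derivation:
L0: [69, 89, 94, 61, 82, 43, 73]
L1: h(69,89)=(69*31+89)%997=234 h(94,61)=(94*31+61)%997=981 h(82,43)=(82*31+43)%997=591 h(73,73)=(73*31+73)%997=342 -> [234, 981, 591, 342]
L2: h(234,981)=(234*31+981)%997=259 h(591,342)=(591*31+342)%997=717 -> [259, 717]
L3: h(259,717)=(259*31+717)%997=770 -> [770]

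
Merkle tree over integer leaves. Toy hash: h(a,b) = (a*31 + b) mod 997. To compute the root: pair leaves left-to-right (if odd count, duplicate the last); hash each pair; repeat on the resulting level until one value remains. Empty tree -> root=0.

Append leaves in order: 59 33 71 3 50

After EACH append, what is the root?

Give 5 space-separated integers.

Answer: 59 865 174 106 648

Derivation:
After append 59 (leaves=[59]):
  L0: [59]
  root=59
After append 33 (leaves=[59, 33]):
  L0: [59, 33]
  L1: h(59,33)=(59*31+33)%997=865 -> [865]
  root=865
After append 71 (leaves=[59, 33, 71]):
  L0: [59, 33, 71]
  L1: h(59,33)=(59*31+33)%997=865 h(71,71)=(71*31+71)%997=278 -> [865, 278]
  L2: h(865,278)=(865*31+278)%997=174 -> [174]
  root=174
After append 3 (leaves=[59, 33, 71, 3]):
  L0: [59, 33, 71, 3]
  L1: h(59,33)=(59*31+33)%997=865 h(71,3)=(71*31+3)%997=210 -> [865, 210]
  L2: h(865,210)=(865*31+210)%997=106 -> [106]
  root=106
After append 50 (leaves=[59, 33, 71, 3, 50]):
  L0: [59, 33, 71, 3, 50]
  L1: h(59,33)=(59*31+33)%997=865 h(71,3)=(71*31+3)%997=210 h(50,50)=(50*31+50)%997=603 -> [865, 210, 603]
  L2: h(865,210)=(865*31+210)%997=106 h(603,603)=(603*31+603)%997=353 -> [106, 353]
  L3: h(106,353)=(106*31+353)%997=648 -> [648]
  root=648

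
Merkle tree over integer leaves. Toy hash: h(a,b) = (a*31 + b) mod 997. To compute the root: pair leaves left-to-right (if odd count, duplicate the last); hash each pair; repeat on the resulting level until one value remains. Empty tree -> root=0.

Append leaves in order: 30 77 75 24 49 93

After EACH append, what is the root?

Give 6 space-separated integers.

After append 30 (leaves=[30]):
  L0: [30]
  root=30
After append 77 (leaves=[30, 77]):
  L0: [30, 77]
  L1: h(30,77)=(30*31+77)%997=10 -> [10]
  root=10
After append 75 (leaves=[30, 77, 75]):
  L0: [30, 77, 75]
  L1: h(30,77)=(30*31+77)%997=10 h(75,75)=(75*31+75)%997=406 -> [10, 406]
  L2: h(10,406)=(10*31+406)%997=716 -> [716]
  root=716
After append 24 (leaves=[30, 77, 75, 24]):
  L0: [30, 77, 75, 24]
  L1: h(30,77)=(30*31+77)%997=10 h(75,24)=(75*31+24)%997=355 -> [10, 355]
  L2: h(10,355)=(10*31+355)%997=665 -> [665]
  root=665
After append 49 (leaves=[30, 77, 75, 24, 49]):
  L0: [30, 77, 75, 24, 49]
  L1: h(30,77)=(30*31+77)%997=10 h(75,24)=(75*31+24)%997=355 h(49,49)=(49*31+49)%997=571 -> [10, 355, 571]
  L2: h(10,355)=(10*31+355)%997=665 h(571,571)=(571*31+571)%997=326 -> [665, 326]
  L3: h(665,326)=(665*31+326)%997=4 -> [4]
  root=4
After append 93 (leaves=[30, 77, 75, 24, 49, 93]):
  L0: [30, 77, 75, 24, 49, 93]
  L1: h(30,77)=(30*31+77)%997=10 h(75,24)=(75*31+24)%997=355 h(49,93)=(49*31+93)%997=615 -> [10, 355, 615]
  L2: h(10,355)=(10*31+355)%997=665 h(615,615)=(615*31+615)%997=737 -> [665, 737]
  L3: h(665,737)=(665*31+737)%997=415 -> [415]
  root=415

Answer: 30 10 716 665 4 415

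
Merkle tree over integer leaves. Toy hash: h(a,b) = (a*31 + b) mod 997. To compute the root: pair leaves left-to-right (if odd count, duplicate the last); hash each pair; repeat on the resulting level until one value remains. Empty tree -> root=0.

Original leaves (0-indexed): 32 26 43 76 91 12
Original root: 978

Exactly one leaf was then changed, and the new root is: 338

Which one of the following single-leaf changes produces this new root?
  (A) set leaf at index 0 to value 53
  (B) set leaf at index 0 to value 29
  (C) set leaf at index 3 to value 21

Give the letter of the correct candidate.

Original leaves: [32, 26, 43, 76, 91, 12]
Target new root: 338
Try each candidate change and compute the resulting root:
Candidate A: set leaf[0] = 53 -> leaves = [53, 26, 43, 76, 91, 12]
  L0: [53, 26, 43, 76, 91, 12]
  L1: h(53,26)=(53*31+26)%997=672 h(43,76)=(43*31+76)%997=412 h(91,12)=(91*31+12)%997=839 -> [672, 412, 839]
  L2: h(672,412)=(672*31+412)%997=307 h(839,839)=(839*31+839)%997=926 -> [307, 926]
  L3: h(307,926)=(307*31+926)%997=473 -> [473]
  root = 473 != target 338
Candidate B: set leaf[0] = 29 -> leaves = [29, 26, 43, 76, 91, 12]
  L0: [29, 26, 43, 76, 91, 12]
  L1: h(29,26)=(29*31+26)%997=925 h(43,76)=(43*31+76)%997=412 h(91,12)=(91*31+12)%997=839 -> [925, 412, 839]
  L2: h(925,412)=(925*31+412)%997=174 h(839,839)=(839*31+839)%997=926 -> [174, 926]
  L3: h(174,926)=(174*31+926)%997=338 -> [338]
  root = 338 == target 338  ** MATCH **
Candidate C: set leaf[3] = 21 -> leaves = [32, 26, 43, 21, 91, 12]
  L0: [32, 26, 43, 21, 91, 12]
  L1: h(32,26)=(32*31+26)%997=21 h(43,21)=(43*31+21)%997=357 h(91,12)=(91*31+12)%997=839 -> [21, 357, 839]
  L2: h(21,357)=(21*31+357)%997=11 h(839,839)=(839*31+839)%997=926 -> [11, 926]
  L3: h(11,926)=(11*31+926)%997=270 -> [270]
  root = 270 != target 338
Candidate B produces the target root.

Answer: B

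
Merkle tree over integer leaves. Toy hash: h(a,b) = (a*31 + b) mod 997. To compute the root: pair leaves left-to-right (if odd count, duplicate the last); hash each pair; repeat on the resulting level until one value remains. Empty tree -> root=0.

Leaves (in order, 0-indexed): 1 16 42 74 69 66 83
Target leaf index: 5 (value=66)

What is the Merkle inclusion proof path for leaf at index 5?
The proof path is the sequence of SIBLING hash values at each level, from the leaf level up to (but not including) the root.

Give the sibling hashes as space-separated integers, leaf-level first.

Answer: 69 662 839

Derivation:
L0 (leaves): [1, 16, 42, 74, 69, 66, 83], target index=5
L1: h(1,16)=(1*31+16)%997=47 [pair 0] h(42,74)=(42*31+74)%997=379 [pair 1] h(69,66)=(69*31+66)%997=211 [pair 2] h(83,83)=(83*31+83)%997=662 [pair 3] -> [47, 379, 211, 662]
  Sibling for proof at L0: 69
L2: h(47,379)=(47*31+379)%997=839 [pair 0] h(211,662)=(211*31+662)%997=224 [pair 1] -> [839, 224]
  Sibling for proof at L1: 662
L3: h(839,224)=(839*31+224)%997=311 [pair 0] -> [311]
  Sibling for proof at L2: 839
Root: 311
Proof path (sibling hashes from leaf to root): [69, 662, 839]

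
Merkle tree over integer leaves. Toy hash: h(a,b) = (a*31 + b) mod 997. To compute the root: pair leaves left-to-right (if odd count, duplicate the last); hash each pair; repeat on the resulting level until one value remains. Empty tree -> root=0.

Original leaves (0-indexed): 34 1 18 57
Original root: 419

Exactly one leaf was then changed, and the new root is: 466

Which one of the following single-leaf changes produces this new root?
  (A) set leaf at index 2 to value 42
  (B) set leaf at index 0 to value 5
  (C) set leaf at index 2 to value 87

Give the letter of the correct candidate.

Original leaves: [34, 1, 18, 57]
Target new root: 466
Try each candidate change and compute the resulting root:
Candidate A: set leaf[2] = 42 -> leaves = [34, 1, 42, 57]
  L0: [34, 1, 42, 57]
  L1: h(34,1)=(34*31+1)%997=58 h(42,57)=(42*31+57)%997=362 -> [58, 362]
  L2: h(58,362)=(58*31+362)%997=166 -> [166]
  root = 166 != target 466
Candidate B: set leaf[0] = 5 -> leaves = [5, 1, 18, 57]
  L0: [5, 1, 18, 57]
  L1: h(5,1)=(5*31+1)%997=156 h(18,57)=(18*31+57)%997=615 -> [156, 615]
  L2: h(156,615)=(156*31+615)%997=466 -> [466]
  root = 466 == target 466  ** MATCH **
Candidate C: set leaf[2] = 87 -> leaves = [34, 1, 87, 57]
  L0: [34, 1, 87, 57]
  L1: h(34,1)=(34*31+1)%997=58 h(87,57)=(87*31+57)%997=760 -> [58, 760]
  L2: h(58,760)=(58*31+760)%997=564 -> [564]
  root = 564 != target 466
Candidate B produces the target root.

Answer: B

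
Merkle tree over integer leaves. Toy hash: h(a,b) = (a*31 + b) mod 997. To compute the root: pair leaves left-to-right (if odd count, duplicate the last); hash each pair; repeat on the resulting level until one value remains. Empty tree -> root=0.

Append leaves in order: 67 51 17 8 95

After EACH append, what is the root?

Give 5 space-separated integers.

Answer: 67 134 710 701 368

Derivation:
After append 67 (leaves=[67]):
  L0: [67]
  root=67
After append 51 (leaves=[67, 51]):
  L0: [67, 51]
  L1: h(67,51)=(67*31+51)%997=134 -> [134]
  root=134
After append 17 (leaves=[67, 51, 17]):
  L0: [67, 51, 17]
  L1: h(67,51)=(67*31+51)%997=134 h(17,17)=(17*31+17)%997=544 -> [134, 544]
  L2: h(134,544)=(134*31+544)%997=710 -> [710]
  root=710
After append 8 (leaves=[67, 51, 17, 8]):
  L0: [67, 51, 17, 8]
  L1: h(67,51)=(67*31+51)%997=134 h(17,8)=(17*31+8)%997=535 -> [134, 535]
  L2: h(134,535)=(134*31+535)%997=701 -> [701]
  root=701
After append 95 (leaves=[67, 51, 17, 8, 95]):
  L0: [67, 51, 17, 8, 95]
  L1: h(67,51)=(67*31+51)%997=134 h(17,8)=(17*31+8)%997=535 h(95,95)=(95*31+95)%997=49 -> [134, 535, 49]
  L2: h(134,535)=(134*31+535)%997=701 h(49,49)=(49*31+49)%997=571 -> [701, 571]
  L3: h(701,571)=(701*31+571)%997=368 -> [368]
  root=368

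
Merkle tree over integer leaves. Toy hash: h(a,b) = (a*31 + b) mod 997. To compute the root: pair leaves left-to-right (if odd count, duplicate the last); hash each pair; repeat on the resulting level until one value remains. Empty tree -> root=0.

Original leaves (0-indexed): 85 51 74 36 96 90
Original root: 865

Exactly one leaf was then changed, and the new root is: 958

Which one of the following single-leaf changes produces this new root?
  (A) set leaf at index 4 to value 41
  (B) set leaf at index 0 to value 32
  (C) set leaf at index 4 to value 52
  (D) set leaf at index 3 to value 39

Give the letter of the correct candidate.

Original leaves: [85, 51, 74, 36, 96, 90]
Target new root: 958
Try each candidate change and compute the resulting root:
Candidate A: set leaf[4] = 41 -> leaves = [85, 51, 74, 36, 41, 90]
  L0: [85, 51, 74, 36, 41, 90]
  L1: h(85,51)=(85*31+51)%997=692 h(74,36)=(74*31+36)%997=336 h(41,90)=(41*31+90)%997=364 -> [692, 336, 364]
  L2: h(692,336)=(692*31+336)%997=851 h(364,364)=(364*31+364)%997=681 -> [851, 681]
  L3: h(851,681)=(851*31+681)%997=143 -> [143]
  root = 143 != target 958
Candidate B: set leaf[0] = 32 -> leaves = [32, 51, 74, 36, 96, 90]
  L0: [32, 51, 74, 36, 96, 90]
  L1: h(32,51)=(32*31+51)%997=46 h(74,36)=(74*31+36)%997=336 h(96,90)=(96*31+90)%997=75 -> [46, 336, 75]
  L2: h(46,336)=(46*31+336)%997=765 h(75,75)=(75*31+75)%997=406 -> [765, 406]
  L3: h(765,406)=(765*31+406)%997=193 -> [193]
  root = 193 != target 958
Candidate C: set leaf[4] = 52 -> leaves = [85, 51, 74, 36, 52, 90]
  L0: [85, 51, 74, 36, 52, 90]
  L1: h(85,51)=(85*31+51)%997=692 h(74,36)=(74*31+36)%997=336 h(52,90)=(52*31+90)%997=705 -> [692, 336, 705]
  L2: h(692,336)=(692*31+336)%997=851 h(705,705)=(705*31+705)%997=626 -> [851, 626]
  L3: h(851,626)=(851*31+626)%997=88 -> [88]
  root = 88 != target 958
Candidate D: set leaf[3] = 39 -> leaves = [85, 51, 74, 39, 96, 90]
  L0: [85, 51, 74, 39, 96, 90]
  L1: h(85,51)=(85*31+51)%997=692 h(74,39)=(74*31+39)%997=339 h(96,90)=(96*31+90)%997=75 -> [692, 339, 75]
  L2: h(692,339)=(692*31+339)%997=854 h(75,75)=(75*31+75)%997=406 -> [854, 406]
  L3: h(854,406)=(854*31+406)%997=958 -> [958]
  root = 958 == target 958  ** MATCH **
Candidate D produces the target root.

Answer: D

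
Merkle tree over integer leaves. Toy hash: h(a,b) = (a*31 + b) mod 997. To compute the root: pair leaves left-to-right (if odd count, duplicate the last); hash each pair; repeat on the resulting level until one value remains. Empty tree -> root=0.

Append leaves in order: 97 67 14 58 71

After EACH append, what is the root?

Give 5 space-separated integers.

After append 97 (leaves=[97]):
  L0: [97]
  root=97
After append 67 (leaves=[97, 67]):
  L0: [97, 67]
  L1: h(97,67)=(97*31+67)%997=83 -> [83]
  root=83
After append 14 (leaves=[97, 67, 14]):
  L0: [97, 67, 14]
  L1: h(97,67)=(97*31+67)%997=83 h(14,14)=(14*31+14)%997=448 -> [83, 448]
  L2: h(83,448)=(83*31+448)%997=30 -> [30]
  root=30
After append 58 (leaves=[97, 67, 14, 58]):
  L0: [97, 67, 14, 58]
  L1: h(97,67)=(97*31+67)%997=83 h(14,58)=(14*31+58)%997=492 -> [83, 492]
  L2: h(83,492)=(83*31+492)%997=74 -> [74]
  root=74
After append 71 (leaves=[97, 67, 14, 58, 71]):
  L0: [97, 67, 14, 58, 71]
  L1: h(97,67)=(97*31+67)%997=83 h(14,58)=(14*31+58)%997=492 h(71,71)=(71*31+71)%997=278 -> [83, 492, 278]
  L2: h(83,492)=(83*31+492)%997=74 h(278,278)=(278*31+278)%997=920 -> [74, 920]
  L3: h(74,920)=(74*31+920)%997=223 -> [223]
  root=223

Answer: 97 83 30 74 223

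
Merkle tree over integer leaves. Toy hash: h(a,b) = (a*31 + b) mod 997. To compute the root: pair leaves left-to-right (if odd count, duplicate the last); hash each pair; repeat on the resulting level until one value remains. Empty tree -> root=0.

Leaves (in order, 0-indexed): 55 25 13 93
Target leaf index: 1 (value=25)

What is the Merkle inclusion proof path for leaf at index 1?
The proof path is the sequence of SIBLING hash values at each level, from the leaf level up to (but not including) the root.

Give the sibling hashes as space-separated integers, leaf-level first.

L0 (leaves): [55, 25, 13, 93], target index=1
L1: h(55,25)=(55*31+25)%997=733 [pair 0] h(13,93)=(13*31+93)%997=496 [pair 1] -> [733, 496]
  Sibling for proof at L0: 55
L2: h(733,496)=(733*31+496)%997=288 [pair 0] -> [288]
  Sibling for proof at L1: 496
Root: 288
Proof path (sibling hashes from leaf to root): [55, 496]

Answer: 55 496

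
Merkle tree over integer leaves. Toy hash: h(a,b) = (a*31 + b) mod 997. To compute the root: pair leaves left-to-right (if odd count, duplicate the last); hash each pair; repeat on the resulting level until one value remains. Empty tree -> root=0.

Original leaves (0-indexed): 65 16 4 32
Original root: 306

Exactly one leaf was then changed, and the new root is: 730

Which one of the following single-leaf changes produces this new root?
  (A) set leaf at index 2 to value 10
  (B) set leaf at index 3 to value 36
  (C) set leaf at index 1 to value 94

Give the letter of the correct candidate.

Answer: C

Derivation:
Original leaves: [65, 16, 4, 32]
Target new root: 730
Try each candidate change and compute the resulting root:
Candidate A: set leaf[2] = 10 -> leaves = [65, 16, 10, 32]
  L0: [65, 16, 10, 32]
  L1: h(65,16)=(65*31+16)%997=37 h(10,32)=(10*31+32)%997=342 -> [37, 342]
  L2: h(37,342)=(37*31+342)%997=492 -> [492]
  root = 492 != target 730
Candidate B: set leaf[3] = 36 -> leaves = [65, 16, 4, 36]
  L0: [65, 16, 4, 36]
  L1: h(65,16)=(65*31+16)%997=37 h(4,36)=(4*31+36)%997=160 -> [37, 160]
  L2: h(37,160)=(37*31+160)%997=310 -> [310]
  root = 310 != target 730
Candidate C: set leaf[1] = 94 -> leaves = [65, 94, 4, 32]
  L0: [65, 94, 4, 32]
  L1: h(65,94)=(65*31+94)%997=115 h(4,32)=(4*31+32)%997=156 -> [115, 156]
  L2: h(115,156)=(115*31+156)%997=730 -> [730]
  root = 730 == target 730  ** MATCH **
Candidate C produces the target root.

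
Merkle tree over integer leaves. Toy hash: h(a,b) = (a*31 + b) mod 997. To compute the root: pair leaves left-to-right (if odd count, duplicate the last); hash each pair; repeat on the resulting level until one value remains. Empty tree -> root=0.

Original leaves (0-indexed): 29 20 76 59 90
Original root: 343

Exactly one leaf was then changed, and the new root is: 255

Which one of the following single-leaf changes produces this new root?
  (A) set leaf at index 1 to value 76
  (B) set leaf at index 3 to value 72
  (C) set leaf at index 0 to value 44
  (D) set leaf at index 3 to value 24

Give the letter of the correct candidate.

Original leaves: [29, 20, 76, 59, 90]
Target new root: 255
Try each candidate change and compute the resulting root:
Candidate A: set leaf[1] = 76 -> leaves = [29, 76, 76, 59, 90]
  L0: [29, 76, 76, 59, 90]
  L1: h(29,76)=(29*31+76)%997=975 h(76,59)=(76*31+59)%997=421 h(90,90)=(90*31+90)%997=886 -> [975, 421, 886]
  L2: h(975,421)=(975*31+421)%997=736 h(886,886)=(886*31+886)%997=436 -> [736, 436]
  L3: h(736,436)=(736*31+436)%997=321 -> [321]
  root = 321 != target 255
Candidate B: set leaf[3] = 72 -> leaves = [29, 20, 76, 72, 90]
  L0: [29, 20, 76, 72, 90]
  L1: h(29,20)=(29*31+20)%997=919 h(76,72)=(76*31+72)%997=434 h(90,90)=(90*31+90)%997=886 -> [919, 434, 886]
  L2: h(919,434)=(919*31+434)%997=10 h(886,886)=(886*31+886)%997=436 -> [10, 436]
  L3: h(10,436)=(10*31+436)%997=746 -> [746]
  root = 746 != target 255
Candidate C: set leaf[0] = 44 -> leaves = [44, 20, 76, 59, 90]
  L0: [44, 20, 76, 59, 90]
  L1: h(44,20)=(44*31+20)%997=387 h(76,59)=(76*31+59)%997=421 h(90,90)=(90*31+90)%997=886 -> [387, 421, 886]
  L2: h(387,421)=(387*31+421)%997=454 h(886,886)=(886*31+886)%997=436 -> [454, 436]
  L3: h(454,436)=(454*31+436)%997=552 -> [552]
  root = 552 != target 255
Candidate D: set leaf[3] = 24 -> leaves = [29, 20, 76, 24, 90]
  L0: [29, 20, 76, 24, 90]
  L1: h(29,20)=(29*31+20)%997=919 h(76,24)=(76*31+24)%997=386 h(90,90)=(90*31+90)%997=886 -> [919, 386, 886]
  L2: h(919,386)=(919*31+386)%997=959 h(886,886)=(886*31+886)%997=436 -> [959, 436]
  L3: h(959,436)=(959*31+436)%997=255 -> [255]
  root = 255 == target 255  ** MATCH **
Candidate D produces the target root.

Answer: D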